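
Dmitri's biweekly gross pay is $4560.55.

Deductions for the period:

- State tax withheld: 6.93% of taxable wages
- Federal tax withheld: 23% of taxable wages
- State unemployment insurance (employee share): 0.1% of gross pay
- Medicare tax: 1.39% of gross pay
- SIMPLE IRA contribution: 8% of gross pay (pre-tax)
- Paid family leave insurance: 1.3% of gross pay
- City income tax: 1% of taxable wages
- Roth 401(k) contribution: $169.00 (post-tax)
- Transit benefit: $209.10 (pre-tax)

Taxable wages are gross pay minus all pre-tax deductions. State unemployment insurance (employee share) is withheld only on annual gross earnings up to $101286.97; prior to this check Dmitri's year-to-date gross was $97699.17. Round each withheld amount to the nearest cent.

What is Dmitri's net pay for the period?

$2458.28

Transit benefit: $209.10
SIMPLE IRA contribution: $4560.55 × 0.08 = $364.84
Pre-tax total = $209.10 + $364.84 = $573.94
Taxable wages = $4560.55 − $573.94 = $3986.61
Federal tax withheld: $3986.61 × 0.23 = $916.92
State tax withheld: $3986.61 × 0.0693 = $276.27
City income tax: $3986.61 × 0.01 = $39.87
Paid family leave insurance: $4560.55 × 0.013 = $59.29
State unemployment insurance (employee share): only $101286.97 − $97699.17 = $3587.80 of this check is subject → $3587.80 × 0.001 = $3.59
Medicare tax: $4560.55 × 0.0139 = $63.39
Roth 401(k) contribution: $169.00
Total deductions = $209.10 + $364.84 + $916.92 + $276.27 + $39.87 + $59.29 + $3.59 + $63.39 + $169.00 = $2102.27
Net pay = $4560.55 − $2102.27 = $2458.28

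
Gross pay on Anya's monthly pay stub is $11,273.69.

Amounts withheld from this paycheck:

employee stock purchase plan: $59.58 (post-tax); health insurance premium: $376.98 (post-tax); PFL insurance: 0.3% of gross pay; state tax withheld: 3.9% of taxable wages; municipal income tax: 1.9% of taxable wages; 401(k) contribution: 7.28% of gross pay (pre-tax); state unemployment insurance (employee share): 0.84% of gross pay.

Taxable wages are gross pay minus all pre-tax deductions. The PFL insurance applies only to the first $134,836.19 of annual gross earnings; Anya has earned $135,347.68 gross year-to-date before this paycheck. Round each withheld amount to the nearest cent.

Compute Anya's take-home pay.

$9,315.43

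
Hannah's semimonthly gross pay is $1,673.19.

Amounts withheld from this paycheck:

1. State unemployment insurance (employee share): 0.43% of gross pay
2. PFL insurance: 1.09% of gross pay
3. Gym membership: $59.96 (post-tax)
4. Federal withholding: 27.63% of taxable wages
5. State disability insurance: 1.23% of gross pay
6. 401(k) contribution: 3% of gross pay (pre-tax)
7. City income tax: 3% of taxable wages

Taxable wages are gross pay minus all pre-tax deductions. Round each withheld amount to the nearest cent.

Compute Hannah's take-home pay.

401(k) contribution: $1,673.19 × 0.03 = $50.20
Taxable wages = $1,673.19 − $50.20 = $1,622.99
Federal withholding: $1,622.99 × 0.2763 = $448.43
City income tax: $1,622.99 × 0.03 = $48.69
State disability insurance: $1,673.19 × 0.0123 = $20.58
PFL insurance: $1,673.19 × 0.0109 = $18.24
State unemployment insurance (employee share): $1,673.19 × 0.0043 = $7.19
Gym membership: $59.96
Total deductions = $50.20 + $448.43 + $48.69 + $20.58 + $18.24 + $7.19 + $59.96 = $653.29
Net pay = $1,673.19 − $653.29 = $1,019.90

$1,019.90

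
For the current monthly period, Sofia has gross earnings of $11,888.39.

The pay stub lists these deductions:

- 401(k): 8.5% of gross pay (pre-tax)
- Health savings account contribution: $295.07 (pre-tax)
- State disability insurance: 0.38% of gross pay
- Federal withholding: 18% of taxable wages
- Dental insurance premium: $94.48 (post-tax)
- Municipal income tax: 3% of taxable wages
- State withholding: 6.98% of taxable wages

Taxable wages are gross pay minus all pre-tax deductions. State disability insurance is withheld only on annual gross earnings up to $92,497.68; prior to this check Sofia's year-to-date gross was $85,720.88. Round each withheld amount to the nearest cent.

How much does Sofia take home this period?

Health savings account contribution: $295.07
401(k): $11,888.39 × 0.085 = $1,010.51
Pre-tax total = $295.07 + $1,010.51 = $1,305.58
Taxable wages = $11,888.39 − $1,305.58 = $10,582.81
Federal withholding: $10,582.81 × 0.18 = $1,904.91
Municipal income tax: $10,582.81 × 0.03 = $317.48
State withholding: $10,582.81 × 0.0698 = $738.68
State disability insurance: only $92,497.68 − $85,720.88 = $6,776.80 of this check is subject → $6,776.80 × 0.0038 = $25.75
Dental insurance premium: $94.48
Total deductions = $295.07 + $1,010.51 + $1,904.91 + $317.48 + $738.68 + $25.75 + $94.48 = $4,386.88
Net pay = $11,888.39 − $4,386.88 = $7,501.51

$7,501.51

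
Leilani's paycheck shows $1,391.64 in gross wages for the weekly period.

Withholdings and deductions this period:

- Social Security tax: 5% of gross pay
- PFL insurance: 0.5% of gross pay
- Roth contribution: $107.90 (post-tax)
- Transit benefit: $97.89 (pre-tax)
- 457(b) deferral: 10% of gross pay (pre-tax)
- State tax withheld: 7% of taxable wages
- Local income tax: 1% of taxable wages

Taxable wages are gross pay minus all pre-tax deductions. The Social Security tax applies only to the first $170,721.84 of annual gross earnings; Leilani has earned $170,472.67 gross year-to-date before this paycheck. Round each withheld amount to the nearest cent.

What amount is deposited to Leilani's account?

$934.90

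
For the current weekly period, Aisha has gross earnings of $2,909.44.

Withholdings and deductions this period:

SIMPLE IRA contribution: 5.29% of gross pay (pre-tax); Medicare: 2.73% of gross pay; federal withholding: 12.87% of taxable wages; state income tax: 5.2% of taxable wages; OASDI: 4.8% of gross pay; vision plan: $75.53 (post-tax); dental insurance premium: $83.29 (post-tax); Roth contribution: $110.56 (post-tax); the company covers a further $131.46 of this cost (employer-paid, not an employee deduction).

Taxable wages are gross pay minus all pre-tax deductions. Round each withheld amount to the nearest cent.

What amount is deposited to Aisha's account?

SIMPLE IRA contribution: $2,909.44 × 0.0529 = $153.91
Taxable wages = $2,909.44 − $153.91 = $2,755.53
State income tax: $2,755.53 × 0.052 = $143.29
Federal withholding: $2,755.53 × 0.1287 = $354.64
OASDI: $2,909.44 × 0.048 = $139.65
Medicare: $2,909.44 × 0.0273 = $79.43
Vision plan: $75.53
Roth contribution: $110.56
Dental insurance premium: $83.29
(Employer's $131.46 toward Roth contribution is not withheld from the employee.)
Total deductions = $153.91 + $143.29 + $354.64 + $139.65 + $79.43 + $75.53 + $110.56 + $83.29 = $1,140.30
Net pay = $2,909.44 − $1,140.30 = $1,769.14

$1,769.14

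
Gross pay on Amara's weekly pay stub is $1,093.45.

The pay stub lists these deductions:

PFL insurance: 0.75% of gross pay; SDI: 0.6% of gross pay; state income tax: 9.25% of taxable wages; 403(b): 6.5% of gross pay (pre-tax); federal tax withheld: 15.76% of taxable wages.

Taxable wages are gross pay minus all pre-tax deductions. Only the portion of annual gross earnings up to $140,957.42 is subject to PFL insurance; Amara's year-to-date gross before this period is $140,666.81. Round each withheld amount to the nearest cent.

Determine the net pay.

$757.94

403(b): $1,093.45 × 0.065 = $71.07
Taxable wages = $1,093.45 − $71.07 = $1,022.38
Federal tax withheld: $1,022.38 × 0.1576 = $161.13
State income tax: $1,022.38 × 0.0925 = $94.57
PFL insurance: only $140,957.42 − $140,666.81 = $290.61 of this check is subject → $290.61 × 0.0075 = $2.18
SDI: $1,093.45 × 0.006 = $6.56
Total deductions = $71.07 + $161.13 + $94.57 + $2.18 + $6.56 = $335.51
Net pay = $1,093.45 − $335.51 = $757.94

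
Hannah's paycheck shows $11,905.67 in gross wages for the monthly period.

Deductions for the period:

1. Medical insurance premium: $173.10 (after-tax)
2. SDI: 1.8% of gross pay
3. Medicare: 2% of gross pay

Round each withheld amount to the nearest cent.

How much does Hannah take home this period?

$11,280.16

Medicare: $11,905.67 × 0.02 = $238.11
SDI: $11,905.67 × 0.018 = $214.30
Medical insurance premium: $173.10
Total deductions = $238.11 + $214.30 + $173.10 = $625.51
Net pay = $11,905.67 − $625.51 = $11,280.16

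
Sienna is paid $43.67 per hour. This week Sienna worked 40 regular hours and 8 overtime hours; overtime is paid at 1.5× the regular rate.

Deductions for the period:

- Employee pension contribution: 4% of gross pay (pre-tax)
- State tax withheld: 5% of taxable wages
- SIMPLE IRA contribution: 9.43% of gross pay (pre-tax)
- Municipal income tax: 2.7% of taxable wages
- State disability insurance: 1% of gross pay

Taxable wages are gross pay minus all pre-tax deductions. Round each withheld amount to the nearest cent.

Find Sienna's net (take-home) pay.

Regular pay: 40 × $43.67 = $1,746.80
Overtime pay: 8 × $43.67 × 1.5 = $524.04
Gross pay = $1,746.80 + $524.04 = $2,270.84
Employee pension contribution: $2,270.84 × 0.04 = $90.83
SIMPLE IRA contribution: $2,270.84 × 0.0943 = $214.14
Pre-tax total = $90.83 + $214.14 = $304.97
Taxable wages = $2,270.84 − $304.97 = $1,965.87
State tax withheld: $1,965.87 × 0.05 = $98.29
Municipal income tax: $1,965.87 × 0.027 = $53.08
State disability insurance: $2,270.84 × 0.01 = $22.71
Total deductions = $90.83 + $214.14 + $98.29 + $53.08 + $22.71 = $479.05
Net pay = $2,270.84 − $479.05 = $1,791.79

$1,791.79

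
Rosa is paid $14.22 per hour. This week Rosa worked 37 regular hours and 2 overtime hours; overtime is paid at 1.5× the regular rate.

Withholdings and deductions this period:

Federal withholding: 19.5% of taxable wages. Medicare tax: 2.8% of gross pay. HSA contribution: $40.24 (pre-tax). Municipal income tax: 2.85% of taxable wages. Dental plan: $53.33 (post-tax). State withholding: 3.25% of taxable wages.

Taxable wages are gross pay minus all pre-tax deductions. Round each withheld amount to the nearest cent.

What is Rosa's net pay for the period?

Regular pay: 37 × $14.22 = $526.14
Overtime pay: 2 × $14.22 × 1.5 = $42.66
Gross pay = $526.14 + $42.66 = $568.80
HSA contribution: $40.24
Taxable wages = $568.80 − $40.24 = $528.56
Federal withholding: $528.56 × 0.195 = $103.07
Municipal income tax: $528.56 × 0.0285 = $15.06
State withholding: $528.56 × 0.0325 = $17.18
Medicare tax: $568.80 × 0.028 = $15.93
Dental plan: $53.33
Total deductions = $40.24 + $103.07 + $15.06 + $17.18 + $15.93 + $53.33 = $244.81
Net pay = $568.80 − $244.81 = $323.99

$323.99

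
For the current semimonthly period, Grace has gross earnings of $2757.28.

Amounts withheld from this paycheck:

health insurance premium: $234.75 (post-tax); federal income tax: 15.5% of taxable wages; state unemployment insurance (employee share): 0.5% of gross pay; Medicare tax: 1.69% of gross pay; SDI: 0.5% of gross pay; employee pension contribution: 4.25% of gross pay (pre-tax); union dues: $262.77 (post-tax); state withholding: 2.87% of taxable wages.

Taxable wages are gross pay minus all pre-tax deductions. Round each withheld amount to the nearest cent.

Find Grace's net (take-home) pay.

Employee pension contribution: $2757.28 × 0.0425 = $117.18
Taxable wages = $2757.28 − $117.18 = $2640.10
Federal income tax: $2640.10 × 0.155 = $409.22
State withholding: $2640.10 × 0.0287 = $75.77
Medicare tax: $2757.28 × 0.0169 = $46.60
State unemployment insurance (employee share): $2757.28 × 0.005 = $13.79
SDI: $2757.28 × 0.005 = $13.79
Union dues: $262.77
Health insurance premium: $234.75
Total deductions = $117.18 + $409.22 + $75.77 + $46.60 + $13.79 + $13.79 + $262.77 + $234.75 = $1173.87
Net pay = $2757.28 − $1173.87 = $1583.41

$1583.41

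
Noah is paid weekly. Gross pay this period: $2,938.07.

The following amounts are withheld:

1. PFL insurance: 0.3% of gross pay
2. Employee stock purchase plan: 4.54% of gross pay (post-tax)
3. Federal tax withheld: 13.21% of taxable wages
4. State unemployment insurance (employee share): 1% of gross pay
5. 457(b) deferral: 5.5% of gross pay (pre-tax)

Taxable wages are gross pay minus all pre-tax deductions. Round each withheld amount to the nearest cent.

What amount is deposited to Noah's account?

457(b) deferral: $2,938.07 × 0.055 = $161.59
Taxable wages = $2,938.07 − $161.59 = $2,776.48
Federal tax withheld: $2,776.48 × 0.1321 = $366.77
State unemployment insurance (employee share): $2,938.07 × 0.01 = $29.38
PFL insurance: $2,938.07 × 0.003 = $8.81
Employee stock purchase plan: $2,938.07 × 0.0454 = $133.39
Total deductions = $161.59 + $366.77 + $29.38 + $8.81 + $133.39 = $699.94
Net pay = $2,938.07 − $699.94 = $2,238.13

$2,238.13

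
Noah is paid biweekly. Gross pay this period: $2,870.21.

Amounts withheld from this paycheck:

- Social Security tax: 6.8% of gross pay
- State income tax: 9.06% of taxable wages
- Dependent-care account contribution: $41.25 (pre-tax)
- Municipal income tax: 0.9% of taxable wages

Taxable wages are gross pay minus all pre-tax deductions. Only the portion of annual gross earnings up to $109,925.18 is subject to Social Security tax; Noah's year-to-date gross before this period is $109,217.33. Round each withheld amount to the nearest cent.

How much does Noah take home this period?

Dependent-care account contribution: $41.25
Taxable wages = $2,870.21 − $41.25 = $2,828.96
State income tax: $2,828.96 × 0.0906 = $256.30
Municipal income tax: $2,828.96 × 0.009 = $25.46
Social Security tax: only $109,925.18 − $109,217.33 = $707.85 of this check is subject → $707.85 × 0.068 = $48.13
Total deductions = $41.25 + $256.30 + $25.46 + $48.13 = $371.14
Net pay = $2,870.21 − $371.14 = $2,499.07

$2,499.07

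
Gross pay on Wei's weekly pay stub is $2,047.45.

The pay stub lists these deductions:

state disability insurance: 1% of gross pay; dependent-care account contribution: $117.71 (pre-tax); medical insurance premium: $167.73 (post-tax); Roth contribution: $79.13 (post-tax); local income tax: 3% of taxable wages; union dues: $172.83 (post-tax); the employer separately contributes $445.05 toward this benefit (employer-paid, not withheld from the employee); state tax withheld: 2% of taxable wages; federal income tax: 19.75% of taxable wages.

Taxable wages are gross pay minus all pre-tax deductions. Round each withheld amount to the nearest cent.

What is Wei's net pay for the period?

Dependent-care account contribution: $117.71
Taxable wages = $2,047.45 − $117.71 = $1,929.74
Local income tax: $1,929.74 × 0.03 = $57.89
State tax withheld: $1,929.74 × 0.02 = $38.59
Federal income tax: $1,929.74 × 0.1975 = $381.12
State disability insurance: $2,047.45 × 0.01 = $20.47
Union dues: $172.83
Roth contribution: $79.13
Medical insurance premium: $167.73
(Employer's $445.05 toward union dues is not withheld from the employee.)
Total deductions = $117.71 + $57.89 + $38.59 + $381.12 + $20.47 + $172.83 + $79.13 + $167.73 = $1,035.47
Net pay = $2,047.45 − $1,035.47 = $1,011.98

$1,011.98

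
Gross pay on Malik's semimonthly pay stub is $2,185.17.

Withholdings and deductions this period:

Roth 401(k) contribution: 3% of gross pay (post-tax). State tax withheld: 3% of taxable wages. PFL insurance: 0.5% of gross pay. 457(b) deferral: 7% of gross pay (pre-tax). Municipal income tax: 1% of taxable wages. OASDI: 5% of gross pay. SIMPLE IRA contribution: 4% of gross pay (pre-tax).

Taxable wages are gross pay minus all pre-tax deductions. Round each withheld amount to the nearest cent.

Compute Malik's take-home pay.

$1,681.26

SIMPLE IRA contribution: $2,185.17 × 0.04 = $87.41
457(b) deferral: $2,185.17 × 0.07 = $152.96
Pre-tax total = $87.41 + $152.96 = $240.37
Taxable wages = $2,185.17 − $240.37 = $1,944.80
State tax withheld: $1,944.80 × 0.03 = $58.34
Municipal income tax: $1,944.80 × 0.01 = $19.45
OASDI: $2,185.17 × 0.05 = $109.26
PFL insurance: $2,185.17 × 0.005 = $10.93
Roth 401(k) contribution: $2,185.17 × 0.03 = $65.56
Total deductions = $87.41 + $152.96 + $58.34 + $19.45 + $109.26 + $10.93 + $65.56 = $503.91
Net pay = $2,185.17 − $503.91 = $1,681.26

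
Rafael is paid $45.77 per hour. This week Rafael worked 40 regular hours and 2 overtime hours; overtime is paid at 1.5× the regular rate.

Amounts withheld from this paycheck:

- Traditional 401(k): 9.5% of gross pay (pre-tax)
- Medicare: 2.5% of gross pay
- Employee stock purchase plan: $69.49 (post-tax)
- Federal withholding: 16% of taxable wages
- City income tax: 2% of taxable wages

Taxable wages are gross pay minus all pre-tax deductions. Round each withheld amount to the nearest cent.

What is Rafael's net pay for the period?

$1341.85

Regular pay: 40 × $45.77 = $1830.80
Overtime pay: 2 × $45.77 × 1.5 = $137.31
Gross pay = $1830.80 + $137.31 = $1968.11
Traditional 401(k): $1968.11 × 0.095 = $186.97
Taxable wages = $1968.11 − $186.97 = $1781.14
Federal withholding: $1781.14 × 0.16 = $284.98
City income tax: $1781.14 × 0.02 = $35.62
Medicare: $1968.11 × 0.025 = $49.20
Employee stock purchase plan: $69.49
Total deductions = $186.97 + $284.98 + $35.62 + $49.20 + $69.49 = $626.26
Net pay = $1968.11 − $626.26 = $1341.85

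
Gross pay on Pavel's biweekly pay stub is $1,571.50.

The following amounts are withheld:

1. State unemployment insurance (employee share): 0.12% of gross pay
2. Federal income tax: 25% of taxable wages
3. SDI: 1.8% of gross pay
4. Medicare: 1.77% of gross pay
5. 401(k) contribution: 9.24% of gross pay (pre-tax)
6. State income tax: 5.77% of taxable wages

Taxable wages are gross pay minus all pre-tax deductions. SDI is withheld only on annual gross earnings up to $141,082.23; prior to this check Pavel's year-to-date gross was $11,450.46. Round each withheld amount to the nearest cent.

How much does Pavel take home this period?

401(k) contribution: $1,571.50 × 0.0924 = $145.21
Taxable wages = $1,571.50 − $145.21 = $1,426.29
State income tax: $1,426.29 × 0.0577 = $82.30
Federal income tax: $1,426.29 × 0.25 = $356.57
Medicare: $1,571.50 × 0.0177 = $27.82
SDI: cap not yet reached, full $1,571.50 is subject → $1,571.50 × 0.018 = $28.29
State unemployment insurance (employee share): $1,571.50 × 0.0012 = $1.89
Total deductions = $145.21 + $82.30 + $356.57 + $27.82 + $28.29 + $1.89 = $642.08
Net pay = $1,571.50 − $642.08 = $929.42

$929.42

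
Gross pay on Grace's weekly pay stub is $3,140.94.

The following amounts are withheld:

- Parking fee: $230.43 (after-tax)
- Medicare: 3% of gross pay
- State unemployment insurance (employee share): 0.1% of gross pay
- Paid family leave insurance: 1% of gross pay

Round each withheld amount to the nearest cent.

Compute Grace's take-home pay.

State unemployment insurance (employee share): $3,140.94 × 0.001 = $3.14
Medicare: $3,140.94 × 0.03 = $94.23
Paid family leave insurance: $3,140.94 × 0.01 = $31.41
Parking fee: $230.43
Total deductions = $3.14 + $94.23 + $31.41 + $230.43 = $359.21
Net pay = $3,140.94 − $359.21 = $2,781.73

$2,781.73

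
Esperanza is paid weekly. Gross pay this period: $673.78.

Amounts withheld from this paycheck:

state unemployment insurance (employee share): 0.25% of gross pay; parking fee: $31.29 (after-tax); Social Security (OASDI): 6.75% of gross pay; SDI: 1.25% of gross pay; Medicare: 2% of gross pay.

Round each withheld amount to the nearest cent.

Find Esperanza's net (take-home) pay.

$573.43

Medicare: $673.78 × 0.02 = $13.48
SDI: $673.78 × 0.0125 = $8.42
Social Security (OASDI): $673.78 × 0.0675 = $45.48
State unemployment insurance (employee share): $673.78 × 0.0025 = $1.68
Parking fee: $31.29
Total deductions = $13.48 + $8.42 + $45.48 + $1.68 + $31.29 = $100.35
Net pay = $673.78 − $100.35 = $573.43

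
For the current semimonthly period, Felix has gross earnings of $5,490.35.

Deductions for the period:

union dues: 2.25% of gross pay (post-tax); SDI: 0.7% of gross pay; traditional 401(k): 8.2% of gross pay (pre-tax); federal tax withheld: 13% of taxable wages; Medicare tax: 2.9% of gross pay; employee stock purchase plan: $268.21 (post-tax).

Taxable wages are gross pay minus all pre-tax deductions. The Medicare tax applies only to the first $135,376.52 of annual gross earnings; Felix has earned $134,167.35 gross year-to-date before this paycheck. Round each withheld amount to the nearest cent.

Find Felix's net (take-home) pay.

Traditional 401(k): $5,490.35 × 0.082 = $450.21
Taxable wages = $5,490.35 − $450.21 = $5,040.14
Federal tax withheld: $5,040.14 × 0.13 = $655.22
Medicare tax: only $135,376.52 − $134,167.35 = $1,209.17 of this check is subject → $1,209.17 × 0.029 = $35.07
SDI: $5,490.35 × 0.007 = $38.43
Employee stock purchase plan: $268.21
Union dues: $5,490.35 × 0.0225 = $123.53
Total deductions = $450.21 + $655.22 + $35.07 + $38.43 + $268.21 + $123.53 = $1,570.67
Net pay = $5,490.35 − $1,570.67 = $3,919.68

$3,919.68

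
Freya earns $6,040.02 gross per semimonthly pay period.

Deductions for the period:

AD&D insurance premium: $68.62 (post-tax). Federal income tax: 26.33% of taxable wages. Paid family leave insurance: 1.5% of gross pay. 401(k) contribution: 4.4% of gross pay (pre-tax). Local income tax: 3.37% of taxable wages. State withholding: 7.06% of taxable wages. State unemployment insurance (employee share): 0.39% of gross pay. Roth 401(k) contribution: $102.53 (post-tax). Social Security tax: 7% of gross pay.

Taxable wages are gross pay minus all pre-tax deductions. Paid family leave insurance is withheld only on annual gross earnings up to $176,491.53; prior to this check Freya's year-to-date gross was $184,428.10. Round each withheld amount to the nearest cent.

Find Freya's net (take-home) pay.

401(k) contribution: $6,040.02 × 0.044 = $265.76
Taxable wages = $6,040.02 − $265.76 = $5,774.26
State withholding: $5,774.26 × 0.0706 = $407.66
Local income tax: $5,774.26 × 0.0337 = $194.59
Federal income tax: $5,774.26 × 0.2633 = $1,520.36
Social Security tax: $6,040.02 × 0.07 = $422.80
State unemployment insurance (employee share): $6,040.02 × 0.0039 = $23.56
Paid family leave insurance: annual cap $176,491.53 already reached (YTD $184,428.10), so $0.00
Roth 401(k) contribution: $102.53
AD&D insurance premium: $68.62
Total deductions = $265.76 + $407.66 + $194.59 + $1,520.36 + $422.80 + $23.56 + $0.00 + $102.53 + $68.62 = $3,005.88
Net pay = $6,040.02 − $3,005.88 = $3,034.14

$3,034.14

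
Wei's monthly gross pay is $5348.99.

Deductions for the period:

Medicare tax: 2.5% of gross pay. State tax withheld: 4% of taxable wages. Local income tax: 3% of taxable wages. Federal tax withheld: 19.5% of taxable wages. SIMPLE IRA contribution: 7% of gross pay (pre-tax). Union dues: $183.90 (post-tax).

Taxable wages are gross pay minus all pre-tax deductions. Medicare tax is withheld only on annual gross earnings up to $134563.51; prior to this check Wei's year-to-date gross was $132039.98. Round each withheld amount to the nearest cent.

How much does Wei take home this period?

$3409.31

SIMPLE IRA contribution: $5348.99 × 0.07 = $374.43
Taxable wages = $5348.99 − $374.43 = $4974.56
Federal tax withheld: $4974.56 × 0.195 = $970.04
Local income tax: $4974.56 × 0.03 = $149.24
State tax withheld: $4974.56 × 0.04 = $198.98
Medicare tax: only $134563.51 − $132039.98 = $2523.53 of this check is subject → $2523.53 × 0.025 = $63.09
Union dues: $183.90
Total deductions = $374.43 + $970.04 + $149.24 + $198.98 + $63.09 + $183.90 = $1939.68
Net pay = $5348.99 − $1939.68 = $3409.31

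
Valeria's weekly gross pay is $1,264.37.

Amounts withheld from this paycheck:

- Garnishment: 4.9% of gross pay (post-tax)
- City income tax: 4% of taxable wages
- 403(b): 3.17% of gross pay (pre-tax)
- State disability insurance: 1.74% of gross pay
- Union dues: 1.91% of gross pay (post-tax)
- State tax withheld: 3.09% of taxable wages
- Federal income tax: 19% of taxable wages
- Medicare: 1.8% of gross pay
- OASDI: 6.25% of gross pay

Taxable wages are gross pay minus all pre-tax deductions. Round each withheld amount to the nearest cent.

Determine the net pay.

$694.99

403(b): $1,264.37 × 0.0317 = $40.08
Taxable wages = $1,264.37 − $40.08 = $1,224.29
City income tax: $1,224.29 × 0.04 = $48.97
Federal income tax: $1,224.29 × 0.19 = $232.62
State tax withheld: $1,224.29 × 0.0309 = $37.83
Medicare: $1,264.37 × 0.018 = $22.76
OASDI: $1,264.37 × 0.0625 = $79.02
State disability insurance: $1,264.37 × 0.0174 = $22.00
Garnishment: $1,264.37 × 0.049 = $61.95
Union dues: $1,264.37 × 0.0191 = $24.15
Total deductions = $40.08 + $48.97 + $232.62 + $37.83 + $22.76 + $79.02 + $22.00 + $61.95 + $24.15 = $569.38
Net pay = $1,264.37 − $569.38 = $694.99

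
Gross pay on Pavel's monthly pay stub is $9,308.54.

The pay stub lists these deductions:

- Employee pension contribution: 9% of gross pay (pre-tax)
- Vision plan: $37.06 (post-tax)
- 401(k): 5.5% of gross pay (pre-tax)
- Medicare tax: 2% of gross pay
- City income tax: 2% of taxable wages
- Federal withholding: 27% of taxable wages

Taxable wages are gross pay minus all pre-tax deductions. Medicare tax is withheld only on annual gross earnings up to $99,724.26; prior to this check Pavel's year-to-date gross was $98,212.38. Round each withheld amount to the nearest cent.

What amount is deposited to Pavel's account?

$5,583.44

Employee pension contribution: $9,308.54 × 0.09 = $837.77
401(k): $9,308.54 × 0.055 = $511.97
Pre-tax total = $837.77 + $511.97 = $1,349.74
Taxable wages = $9,308.54 − $1,349.74 = $7,958.80
City income tax: $7,958.80 × 0.02 = $159.18
Federal withholding: $7,958.80 × 0.27 = $2,148.88
Medicare tax: only $99,724.26 − $98,212.38 = $1,511.88 of this check is subject → $1,511.88 × 0.02 = $30.24
Vision plan: $37.06
Total deductions = $837.77 + $511.97 + $159.18 + $2,148.88 + $30.24 + $37.06 = $3,725.10
Net pay = $9,308.54 − $3,725.10 = $5,583.44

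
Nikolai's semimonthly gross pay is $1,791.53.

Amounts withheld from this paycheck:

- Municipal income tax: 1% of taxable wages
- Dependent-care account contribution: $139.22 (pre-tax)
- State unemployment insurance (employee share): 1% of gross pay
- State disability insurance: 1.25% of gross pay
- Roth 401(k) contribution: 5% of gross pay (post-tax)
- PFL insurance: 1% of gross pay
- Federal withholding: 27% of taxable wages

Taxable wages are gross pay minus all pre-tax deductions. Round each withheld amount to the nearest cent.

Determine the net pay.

Dependent-care account contribution: $139.22
Taxable wages = $1,791.53 − $139.22 = $1,652.31
Municipal income tax: $1,652.31 × 0.01 = $16.52
Federal withholding: $1,652.31 × 0.27 = $446.12
PFL insurance: $1,791.53 × 0.01 = $17.92
State unemployment insurance (employee share): $1,791.53 × 0.01 = $17.92
State disability insurance: $1,791.53 × 0.0125 = $22.39
Roth 401(k) contribution: $1,791.53 × 0.05 = $89.58
Total deductions = $139.22 + $16.52 + $446.12 + $17.92 + $17.92 + $22.39 + $89.58 = $749.67
Net pay = $1,791.53 − $749.67 = $1,041.86

$1,041.86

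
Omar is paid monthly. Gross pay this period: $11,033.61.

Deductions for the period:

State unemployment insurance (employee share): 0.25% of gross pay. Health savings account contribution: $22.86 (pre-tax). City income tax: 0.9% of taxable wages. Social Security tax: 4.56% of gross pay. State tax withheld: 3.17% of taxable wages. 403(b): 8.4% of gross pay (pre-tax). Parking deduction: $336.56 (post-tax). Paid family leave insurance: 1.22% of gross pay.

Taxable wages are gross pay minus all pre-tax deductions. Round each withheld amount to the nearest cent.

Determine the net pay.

$8,671.63

403(b): $11,033.61 × 0.084 = $926.82
Health savings account contribution: $22.86
Pre-tax total = $926.82 + $22.86 = $949.68
Taxable wages = $11,033.61 − $949.68 = $10,083.93
City income tax: $10,083.93 × 0.009 = $90.76
State tax withheld: $10,083.93 × 0.0317 = $319.66
State unemployment insurance (employee share): $11,033.61 × 0.0025 = $27.58
Social Security tax: $11,033.61 × 0.0456 = $503.13
Paid family leave insurance: $11,033.61 × 0.0122 = $134.61
Parking deduction: $336.56
Total deductions = $926.82 + $22.86 + $90.76 + $319.66 + $27.58 + $503.13 + $134.61 + $336.56 = $2,361.98
Net pay = $11,033.61 − $2,361.98 = $8,671.63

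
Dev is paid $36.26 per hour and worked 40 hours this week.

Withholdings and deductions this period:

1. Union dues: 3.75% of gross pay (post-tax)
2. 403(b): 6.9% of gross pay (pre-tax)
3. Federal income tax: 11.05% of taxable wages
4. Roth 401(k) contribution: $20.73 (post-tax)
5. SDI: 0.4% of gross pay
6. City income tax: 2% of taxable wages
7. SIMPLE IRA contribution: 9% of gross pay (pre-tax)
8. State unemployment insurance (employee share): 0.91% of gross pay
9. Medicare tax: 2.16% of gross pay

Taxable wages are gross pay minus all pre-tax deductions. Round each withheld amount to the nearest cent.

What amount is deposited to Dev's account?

Gross pay: 40 × $36.26 = $1,450.40
403(b): $1,450.40 × 0.069 = $100.08
SIMPLE IRA contribution: $1,450.40 × 0.09 = $130.54
Pre-tax total = $100.08 + $130.54 = $230.62
Taxable wages = $1,450.40 − $230.62 = $1,219.78
City income tax: $1,219.78 × 0.02 = $24.40
Federal income tax: $1,219.78 × 0.1105 = $134.79
SDI: $1,450.40 × 0.004 = $5.80
State unemployment insurance (employee share): $1,450.40 × 0.0091 = $13.20
Medicare tax: $1,450.40 × 0.0216 = $31.33
Roth 401(k) contribution: $20.73
Union dues: $1,450.40 × 0.0375 = $54.39
Total deductions = $100.08 + $130.54 + $24.40 + $134.79 + $5.80 + $13.20 + $31.33 + $20.73 + $54.39 = $515.26
Net pay = $1,450.40 − $515.26 = $935.14

$935.14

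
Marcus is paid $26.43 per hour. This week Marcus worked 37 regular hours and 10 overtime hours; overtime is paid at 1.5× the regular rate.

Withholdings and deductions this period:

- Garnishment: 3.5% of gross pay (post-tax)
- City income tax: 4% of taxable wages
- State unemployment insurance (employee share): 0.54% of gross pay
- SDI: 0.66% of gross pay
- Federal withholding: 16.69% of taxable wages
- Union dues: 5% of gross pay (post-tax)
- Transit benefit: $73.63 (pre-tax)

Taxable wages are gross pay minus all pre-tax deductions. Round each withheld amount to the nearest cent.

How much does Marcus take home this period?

$898.30

Regular pay: 37 × $26.43 = $977.91
Overtime pay: 10 × $26.43 × 1.5 = $396.45
Gross pay = $977.91 + $396.45 = $1,374.36
Transit benefit: $73.63
Taxable wages = $1,374.36 − $73.63 = $1,300.73
Federal withholding: $1,300.73 × 0.1669 = $217.09
City income tax: $1,300.73 × 0.04 = $52.03
State unemployment insurance (employee share): $1,374.36 × 0.0054 = $7.42
SDI: $1,374.36 × 0.0066 = $9.07
Garnishment: $1,374.36 × 0.035 = $48.10
Union dues: $1,374.36 × 0.05 = $68.72
Total deductions = $73.63 + $217.09 + $52.03 + $7.42 + $9.07 + $48.10 + $68.72 = $476.06
Net pay = $1,374.36 − $476.06 = $898.30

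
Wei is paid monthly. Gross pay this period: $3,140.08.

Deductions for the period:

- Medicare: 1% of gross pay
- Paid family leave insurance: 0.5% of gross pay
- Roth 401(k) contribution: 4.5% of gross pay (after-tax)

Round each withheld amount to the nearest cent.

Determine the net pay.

$2,951.68

Medicare: $3,140.08 × 0.01 = $31.40
Paid family leave insurance: $3,140.08 × 0.005 = $15.70
Roth 401(k) contribution: $3,140.08 × 0.045 = $141.30
Total deductions = $31.40 + $15.70 + $141.30 = $188.40
Net pay = $3,140.08 − $188.40 = $2,951.68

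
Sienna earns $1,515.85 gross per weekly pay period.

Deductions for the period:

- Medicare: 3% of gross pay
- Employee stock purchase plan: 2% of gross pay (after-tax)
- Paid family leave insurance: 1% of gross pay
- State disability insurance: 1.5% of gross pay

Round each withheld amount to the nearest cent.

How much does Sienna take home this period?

$1,402.15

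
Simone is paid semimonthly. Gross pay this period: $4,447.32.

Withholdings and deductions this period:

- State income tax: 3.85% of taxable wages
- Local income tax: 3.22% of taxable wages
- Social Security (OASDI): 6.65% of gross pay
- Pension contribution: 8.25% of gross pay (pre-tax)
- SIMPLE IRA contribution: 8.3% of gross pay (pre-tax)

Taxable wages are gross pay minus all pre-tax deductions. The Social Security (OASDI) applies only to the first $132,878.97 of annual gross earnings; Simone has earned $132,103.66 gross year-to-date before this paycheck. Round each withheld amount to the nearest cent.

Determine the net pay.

$3,397.35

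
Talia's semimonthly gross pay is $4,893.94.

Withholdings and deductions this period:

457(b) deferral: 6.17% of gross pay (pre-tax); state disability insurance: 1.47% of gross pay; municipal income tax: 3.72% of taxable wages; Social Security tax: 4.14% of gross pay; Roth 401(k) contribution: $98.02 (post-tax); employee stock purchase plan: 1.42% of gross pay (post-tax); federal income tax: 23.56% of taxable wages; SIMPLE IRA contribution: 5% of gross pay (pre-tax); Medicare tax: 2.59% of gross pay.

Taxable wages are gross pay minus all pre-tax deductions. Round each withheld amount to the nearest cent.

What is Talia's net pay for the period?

457(b) deferral: $4,893.94 × 0.0617 = $301.96
SIMPLE IRA contribution: $4,893.94 × 0.05 = $244.70
Pre-tax total = $301.96 + $244.70 = $546.66
Taxable wages = $4,893.94 − $546.66 = $4,347.28
Federal income tax: $4,347.28 × 0.2356 = $1,024.22
Municipal income tax: $4,347.28 × 0.0372 = $161.72
Social Security tax: $4,893.94 × 0.0414 = $202.61
Medicare tax: $4,893.94 × 0.0259 = $126.75
State disability insurance: $4,893.94 × 0.0147 = $71.94
Roth 401(k) contribution: $98.02
Employee stock purchase plan: $4,893.94 × 0.0142 = $69.49
Total deductions = $301.96 + $244.70 + $1,024.22 + $161.72 + $202.61 + $126.75 + $71.94 + $98.02 + $69.49 = $2,301.41
Net pay = $4,893.94 − $2,301.41 = $2,592.53

$2,592.53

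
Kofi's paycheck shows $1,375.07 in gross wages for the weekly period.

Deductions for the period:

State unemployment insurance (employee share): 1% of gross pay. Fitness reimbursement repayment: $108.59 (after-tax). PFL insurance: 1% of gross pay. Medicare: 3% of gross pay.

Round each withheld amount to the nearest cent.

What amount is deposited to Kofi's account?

Medicare: $1,375.07 × 0.03 = $41.25
State unemployment insurance (employee share): $1,375.07 × 0.01 = $13.75
PFL insurance: $1,375.07 × 0.01 = $13.75
Fitness reimbursement repayment: $108.59
Total deductions = $41.25 + $13.75 + $13.75 + $108.59 = $177.34
Net pay = $1,375.07 − $177.34 = $1,197.73

$1,197.73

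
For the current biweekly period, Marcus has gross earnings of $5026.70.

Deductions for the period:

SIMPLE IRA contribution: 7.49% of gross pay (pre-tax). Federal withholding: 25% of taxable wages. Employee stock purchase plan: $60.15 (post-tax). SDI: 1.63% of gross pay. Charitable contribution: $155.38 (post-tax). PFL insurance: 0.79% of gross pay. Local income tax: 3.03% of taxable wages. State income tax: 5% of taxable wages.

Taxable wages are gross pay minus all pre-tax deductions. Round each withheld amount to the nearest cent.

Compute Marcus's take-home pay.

SIMPLE IRA contribution: $5026.70 × 0.0749 = $376.50
Taxable wages = $5026.70 − $376.50 = $4650.20
State income tax: $4650.20 × 0.05 = $232.51
Local income tax: $4650.20 × 0.0303 = $140.90
Federal withholding: $4650.20 × 0.25 = $1162.55
SDI: $5026.70 × 0.0163 = $81.94
PFL insurance: $5026.70 × 0.0079 = $39.71
Employee stock purchase plan: $60.15
Charitable contribution: $155.38
Total deductions = $376.50 + $232.51 + $140.90 + $1162.55 + $81.94 + $39.71 + $60.15 + $155.38 = $2249.64
Net pay = $5026.70 − $2249.64 = $2777.06

$2777.06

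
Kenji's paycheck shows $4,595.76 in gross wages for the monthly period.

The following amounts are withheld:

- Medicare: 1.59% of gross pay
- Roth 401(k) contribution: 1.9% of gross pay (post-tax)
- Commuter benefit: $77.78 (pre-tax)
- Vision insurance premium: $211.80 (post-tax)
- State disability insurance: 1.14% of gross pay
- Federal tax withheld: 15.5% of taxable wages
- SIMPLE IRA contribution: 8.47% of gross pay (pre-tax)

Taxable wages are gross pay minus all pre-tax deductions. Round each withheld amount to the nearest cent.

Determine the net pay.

Commuter benefit: $77.78
SIMPLE IRA contribution: $4,595.76 × 0.0847 = $389.26
Pre-tax total = $77.78 + $389.26 = $467.04
Taxable wages = $4,595.76 − $467.04 = $4,128.72
Federal tax withheld: $4,128.72 × 0.155 = $639.95
State disability insurance: $4,595.76 × 0.0114 = $52.39
Medicare: $4,595.76 × 0.0159 = $73.07
Roth 401(k) contribution: $4,595.76 × 0.019 = $87.32
Vision insurance premium: $211.80
Total deductions = $77.78 + $389.26 + $639.95 + $52.39 + $73.07 + $87.32 + $211.80 = $1,531.57
Net pay = $4,595.76 − $1,531.57 = $3,064.19

$3,064.19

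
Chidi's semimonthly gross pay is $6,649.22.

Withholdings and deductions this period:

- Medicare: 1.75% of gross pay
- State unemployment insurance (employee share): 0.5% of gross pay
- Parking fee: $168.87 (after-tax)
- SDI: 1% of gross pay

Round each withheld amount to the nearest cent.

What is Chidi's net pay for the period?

State unemployment insurance (employee share): $6,649.22 × 0.005 = $33.25
SDI: $6,649.22 × 0.01 = $66.49
Medicare: $6,649.22 × 0.0175 = $116.36
Parking fee: $168.87
Total deductions = $33.25 + $66.49 + $116.36 + $168.87 = $384.97
Net pay = $6,649.22 − $384.97 = $6,264.25

$6,264.25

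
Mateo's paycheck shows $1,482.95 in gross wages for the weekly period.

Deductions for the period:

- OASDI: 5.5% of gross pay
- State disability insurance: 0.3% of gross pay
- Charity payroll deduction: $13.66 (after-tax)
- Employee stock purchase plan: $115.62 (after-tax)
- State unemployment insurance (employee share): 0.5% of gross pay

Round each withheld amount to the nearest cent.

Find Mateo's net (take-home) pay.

$1,260.25

State unemployment insurance (employee share): $1,482.95 × 0.005 = $7.41
State disability insurance: $1,482.95 × 0.003 = $4.45
OASDI: $1,482.95 × 0.055 = $81.56
Employee stock purchase plan: $115.62
Charity payroll deduction: $13.66
Total deductions = $7.41 + $4.45 + $81.56 + $115.62 + $13.66 = $222.70
Net pay = $1,482.95 − $222.70 = $1,260.25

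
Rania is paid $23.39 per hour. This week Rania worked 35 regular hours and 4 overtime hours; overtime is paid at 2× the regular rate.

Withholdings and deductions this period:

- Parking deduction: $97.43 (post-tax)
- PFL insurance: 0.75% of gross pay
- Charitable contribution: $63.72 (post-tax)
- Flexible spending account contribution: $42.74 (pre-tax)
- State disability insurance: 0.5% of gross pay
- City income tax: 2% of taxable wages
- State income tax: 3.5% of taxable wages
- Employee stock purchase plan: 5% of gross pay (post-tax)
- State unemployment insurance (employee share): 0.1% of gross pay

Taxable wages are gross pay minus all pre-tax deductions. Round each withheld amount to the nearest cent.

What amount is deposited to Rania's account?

Regular pay: 35 × $23.39 = $818.65
Overtime pay: 4 × $23.39 × 2 = $187.12
Gross pay = $818.65 + $187.12 = $1,005.77
Flexible spending account contribution: $42.74
Taxable wages = $1,005.77 − $42.74 = $963.03
City income tax: $963.03 × 0.02 = $19.26
State income tax: $963.03 × 0.035 = $33.71
State unemployment insurance (employee share): $1,005.77 × 0.001 = $1.01
State disability insurance: $1,005.77 × 0.005 = $5.03
PFL insurance: $1,005.77 × 0.0075 = $7.54
Employee stock purchase plan: $1,005.77 × 0.05 = $50.29
Parking deduction: $97.43
Charitable contribution: $63.72
Total deductions = $42.74 + $19.26 + $33.71 + $1.01 + $5.03 + $7.54 + $50.29 + $97.43 + $63.72 = $320.73
Net pay = $1,005.77 − $320.73 = $685.04

$685.04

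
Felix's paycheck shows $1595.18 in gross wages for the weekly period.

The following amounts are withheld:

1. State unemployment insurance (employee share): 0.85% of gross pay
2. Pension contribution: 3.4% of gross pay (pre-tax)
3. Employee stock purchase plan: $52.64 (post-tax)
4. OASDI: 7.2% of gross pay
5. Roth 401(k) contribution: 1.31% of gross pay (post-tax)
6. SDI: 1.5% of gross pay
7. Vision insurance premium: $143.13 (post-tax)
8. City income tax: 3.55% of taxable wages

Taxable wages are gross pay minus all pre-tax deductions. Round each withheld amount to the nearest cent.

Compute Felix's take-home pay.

Pension contribution: $1595.18 × 0.034 = $54.24
Taxable wages = $1595.18 − $54.24 = $1540.94
City income tax: $1540.94 × 0.0355 = $54.70
OASDI: $1595.18 × 0.072 = $114.85
State unemployment insurance (employee share): $1595.18 × 0.0085 = $13.56
SDI: $1595.18 × 0.015 = $23.93
Vision insurance premium: $143.13
Roth 401(k) contribution: $1595.18 × 0.0131 = $20.90
Employee stock purchase plan: $52.64
Total deductions = $54.24 + $54.70 + $114.85 + $13.56 + $23.93 + $143.13 + $20.90 + $52.64 = $477.95
Net pay = $1595.18 − $477.95 = $1117.23

$1117.23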